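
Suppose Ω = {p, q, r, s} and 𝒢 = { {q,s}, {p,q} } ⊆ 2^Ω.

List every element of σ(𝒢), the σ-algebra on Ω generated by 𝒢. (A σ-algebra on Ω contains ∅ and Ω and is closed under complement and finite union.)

Begin from { ∅, {p,q}, {q,s}, Ω } (that is, 𝒢 plus ∅ and Ω).
Iteration 1. New:
  {p,r}  = complement {q,s}
  {r,s}  = complement {p,q}
  {p,q,s}  = {p,q} ∪ {q,s}
  (now 7)
Iteration 2 (4 new):
  {r}  = complement {p,q,s}
  {p,q,r}  = {p,q} ∪ {p,r}
  {p,r,s}  = {r,s} ∪ {p,r}
  {q,r,s}  = {r,s} ∪ {q,s}
  (now 11)
Iteration 3 (3 new):
  {p}  = complement {q,r,s}
  {q}  = complement {p,r,s}
  {s}  = complement {p,q,r}
  (now 14)
Iteration 4. New:
  {p,s}  = {s} ∪ {p}
  {q,r}  = {r} ∪ {q}
  (now 16)
Iteration 5: closed — nothing new.

σ(𝒢) = { ∅, {p}, {q}, {r}, {s}, {p,q}, {p,r}, {p,s}, {q,r}, {q,s}, {r,s}, {p,q,r}, {p,q,s}, {p,r,s}, {q,r,s}, Ω }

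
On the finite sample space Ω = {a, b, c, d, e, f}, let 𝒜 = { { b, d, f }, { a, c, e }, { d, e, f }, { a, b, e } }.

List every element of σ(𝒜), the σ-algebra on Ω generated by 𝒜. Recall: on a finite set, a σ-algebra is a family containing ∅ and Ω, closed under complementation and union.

|σ(𝒜)| = 32.  σ(𝒜) = { ∅, { a }, { b }, { c }, { e }, { a, b }, { a, c }, { a, e }, { b, c }, { b, e }, { c, e }, { d, f }, { a, b, c }, { a, b, e }, { a, c, e }, { a, d, f }, { b, c, e }, { b, d, f }, { c, d, f }, { d, e, f }, { a, b, c, e }, { a, b, d, f }, { a, c, d, f }, { a, d, e, f }, { b, c, d, f }, { b, d, e, f }, { c, d, e, f }, { a, b, c, d, f }, { a, b, d, e, f }, { a, c, d, e, f }, { b, c, d, e, f }, Ω }

Derivation:
Begin from { ∅, { a, b, e }, { a, c, e }, { b, d, f }, { d, e, f }, Ω } (that is, 𝒜 plus ∅ and Ω).
Round 1 (6 new):
  { a, b, c }  = complement { d, e, f }
  { c, d, f }  = complement { a, b, e }
  { a, b, c, e }  = { a, b, e } ∪ { a, c, e }
  { b, d, e, f }  = { b, d, f } ∪ { d, e, f }
  { a, b, d, e, f }  = { b, d, f } ∪ { a, b, e }
  { a, c, d, e, f }  = { a, c, e } ∪ { d, e, f }
  |family| = 12
Round 2. New:
  { b }  = complement { a, c, d, e, f }
  { c }  = complement { a, b, d, e, f }
  { a, c }  = complement { b, d, e, f }
  { d, f }  = complement { a, b, c, e }
  { b, c, d, f }  = { b, d, f } ∪ { c, d, f }
  { c, d, e, f }  = { c, d, f } ∪ { d, e, f }
  { a, b, c, d, f }  = { b, d, f } ∪ { a, b, c }
  { b, c, d, e, f }  = { b, d, e, f } ∪ { c, d, f }
  |family| = 20
Round 3. New:
  { a }  = complement { b, c, d, e, f }
  { e }  = complement { a, b, c, d, f }
  { a, b }  = complement { c, d, e, f }
  { a, e }  = complement { b, c, d, f }
  { b, c }  = { b } ∪ { c }
  { a, c, d, f }  = { a, c } ∪ { c, d, f }
  |family| = 26
Round 4: 6 new —
  { b, e }  = complement { a, c, d, f }
  { c, e }  = { e } ∪ { c }
  { a, d, f }  = { d, f } ∪ { a }
  { b, c, e }  = { e } ∪ { b, c }
  { a, b, d, f }  = { b, d, f } ∪ { a, b }
  { a, d, e, f }  = complement { b, c }
  |family| = 32
After Round 5 the family is unchanged; done.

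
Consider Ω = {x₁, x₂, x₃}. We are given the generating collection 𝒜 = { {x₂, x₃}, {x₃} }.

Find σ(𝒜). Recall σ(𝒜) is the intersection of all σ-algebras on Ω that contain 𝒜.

Take S₀ = 𝒜 ∪ {∅, Ω} = { ∅, {x₃}, {x₂, x₃}, Ω }.
Step 1. New:
  {x₁}  = ᶜ of {x₂, x₃}
  {x₁, x₂}  = ᶜ of {x₃}
  |family| = 6
Step 2: 1 new —
  {x₁, x₃}  = {x₃} ∪ {x₁}
  |family| = 7
Step 3 (1 new):
  {x₂}  = ᶜ of {x₁, x₃}
  |family| = 8
Step 4: stable.

Hence σ(𝒜) has 8 members: { ∅, {x₁}, {x₂}, {x₃}, {x₁, x₂}, {x₁, x₃}, {x₂, x₃}, Ω }.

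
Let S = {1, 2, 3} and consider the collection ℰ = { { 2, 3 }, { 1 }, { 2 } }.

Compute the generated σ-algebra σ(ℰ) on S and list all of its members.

|σ(ℰ)| = 8.  σ(ℰ) = { ∅, { 1 }, { 2 }, { 3 }, { 1, 2 }, { 1, 3 }, { 2, 3 }, S }

Working:
Start: ℰ ∪ {∅, S} = { ∅, { 1 }, { 2 }, { 2, 3 }, S }.
Round 1. New:
  { 1, 2 }  = { 2 } ∪ { 1 }
  { 1, 3 }  = S∖{ 2 }
  — 7 sets.
Round 2: +1 →
  { 3 }  = S∖{ 1, 2 }
  — 8 sets.
Round 3 adds nothing — fixpoint reached.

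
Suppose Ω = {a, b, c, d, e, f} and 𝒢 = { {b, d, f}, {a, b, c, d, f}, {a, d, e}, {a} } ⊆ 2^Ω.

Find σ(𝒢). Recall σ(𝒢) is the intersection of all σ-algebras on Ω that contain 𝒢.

Take S₀ = 𝒢 ∪ {∅, Ω} = { {}, {a}, {a, d, e}, {b, d, f}, {a, b, c, d, f}, Ω }.
Round 1: +6 →
  {e}  = ᶜ of {a, b, c, d, f}
  {a, c, e}  = ᶜ of {b, d, f}
  {b, c, f}  = ᶜ of {a, d, e}
  {a, b, d, f}  = {b, d, f} ∪ {a}
  {a, b, d, e, f}  = {a, d, e} ∪ {b, d, f}
  {b, c, d, e, f}  = ᶜ of {a}
  |family| = 12
Round 2 (9 new):
  {c}  = ᶜ of {a, b, d, e, f}
  {a, e}  = {e} ∪ {a}
  {c, e}  = ᶜ of {a, b, d, f}
  {a, b, c, f}  = {b, c, f} ∪ {a}
  {a, c, d, e}  = {a, d, e} ∪ {a, c, e}
  {b, c, d, f}  = {b, d, f} ∪ {b, c, f}
  {b, c, e, f}  = {b, c, f} ∪ {e}
  {b, d, e, f}  = {b, d, f} ∪ {e}
  {a, b, c, e, f}  = {b, c, f} ∪ {a, c, e}
  |family| = 21
Round 3. New:
  {d}  = ᶜ of {a, b, c, e, f}
  {a, c}  = ᶜ of {b, d, e, f}
  {a, d}  = ᶜ of {b, c, e, f}
  {b, f}  = ᶜ of {a, c, d, e}
  {d, e}  = ᶜ of {a, b, c, f}
  |family| = 26
Round 4: +6 →
  {c, d}  = {c} ∪ {d}
  {a, b, f}  = {a} ∪ {b, f}
  {a, c, d}  = {c} ∪ {a, d}
  {b, e, f}  = {b, f} ∪ {e}
  {c, d, e}  = {d, e} ∪ {c}
  {a, b, e, f}  = {b, f} ∪ {a, e}
  |family| = 32
After Round 5 the family is unchanged; done.

Therefore σ(𝒢) = { {}, {a}, {c}, {d}, {e}, {a, c}, {a, d}, {a, e}, {b, f}, {c, d}, {c, e}, {d, e}, {a, b, f}, {a, c, d}, {a, c, e}, {a, d, e}, {b, c, f}, {b, d, f}, {b, e, f}, {c, d, e}, {a, b, c, f}, {a, b, d, f}, {a, b, e, f}, {a, c, d, e}, {b, c, d, f}, {b, c, e, f}, {b, d, e, f}, {a, b, c, d, f}, {a, b, c, e, f}, {a, b, d, e, f}, {b, c, d, e, f}, Ω } (|σ(𝒢)| = 32).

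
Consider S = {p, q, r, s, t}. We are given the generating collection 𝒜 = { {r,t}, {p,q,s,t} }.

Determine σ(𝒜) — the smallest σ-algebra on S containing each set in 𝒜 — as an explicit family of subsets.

Answer: σ(𝒜) = { {}, {r}, {t}, {r,t}, {p,q,s}, {p,q,r,s}, {p,q,s,t}, S }

Derivation:
Begin from { {}, {r,t}, {p,q,s,t}, S } (that is, 𝒜 plus ∅ and S).
Round 1. New:
  {r}  = {p,q,s,t}ᶜ
  {p,q,s}  = {r,t}ᶜ
  [6 total]
Round 2: 1 new —
  {p,q,r,s}  = {r} ∪ {p,q,s}
  [7 total]
Round 3: 1 new —
  {t}  = {p,q,r,s}ᶜ
  [8 total]
After Round 4 the family is unchanged; done.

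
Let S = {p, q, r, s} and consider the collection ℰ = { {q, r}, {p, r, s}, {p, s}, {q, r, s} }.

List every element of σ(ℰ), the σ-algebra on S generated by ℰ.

Seed the family with ℰ together with ∅ and S: { {}, {p, s}, {q, r}, {p, r, s}, {q, r, s}, S }.
Iteration 1: +2 →
  {p}  = ᶜ of {q, r, s}
  {q}  = ᶜ of {p, r, s}
  |family| = 8
Iteration 2 adds 3:
  {p, q}  = {q} ∪ {p}
  {p, q, r}  = {q, r} ∪ {p}
  {p, q, s}  = {q} ∪ {p, s}
  |family| = 11
Iteration 3: 3 new —
  {r}  = ᶜ of {p, q, s}
  {s}  = ᶜ of {p, q, r}
  {r, s}  = ᶜ of {p, q}
  |family| = 14
Iteration 4: +2 →
  {p, r}  = {r} ∪ {p}
  {q, s}  = {s} ∪ {q}
  |family| = 16
Iteration 5: already closed under ᶜ and ∪.

|σ(ℰ)| = 16.  σ(ℰ) = { {}, {p}, {q}, {r}, {s}, {p, q}, {p, r}, {p, s}, {q, r}, {q, s}, {r, s}, {p, q, r}, {p, q, s}, {p, r, s}, {q, r, s}, S }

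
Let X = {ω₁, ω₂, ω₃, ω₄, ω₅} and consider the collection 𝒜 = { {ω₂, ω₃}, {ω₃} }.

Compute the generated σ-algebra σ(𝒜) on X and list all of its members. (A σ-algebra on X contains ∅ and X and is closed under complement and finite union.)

σ(𝒜) = { {}, {ω₂}, {ω₃}, {ω₂, ω₃}, {ω₁, ω₄, ω₅}, {ω₁, ω₂, ω₄, ω₅}, {ω₁, ω₃, ω₄, ω₅}, X }

Working:
Seed the family with 𝒜 together with ∅ and X: { {}, {ω₃}, {ω₂, ω₃}, X }.
Round 1: 2 new —
  {ω₁, ω₄, ω₅}  = ᶜ of {ω₂, ω₃}
  {ω₁, ω₂, ω₄, ω₅}  = ᶜ of {ω₃}
  (now 6)
Round 2. New:
  {ω₁, ω₃, ω₄, ω₅}  = {ω₁, ω₄, ω₅} ∪ {ω₃}
  (now 7)
Round 3. New:
  {ω₂}  = ᶜ of {ω₁, ω₃, ω₄, ω₅}
  (now 8)
Round 4: stable.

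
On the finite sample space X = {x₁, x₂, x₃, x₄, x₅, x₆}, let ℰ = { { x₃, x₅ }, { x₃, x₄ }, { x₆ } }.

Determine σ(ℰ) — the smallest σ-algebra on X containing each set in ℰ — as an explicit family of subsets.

Seed the family with ℰ together with ∅ and X: { ∅, { x₆ }, { x₃, x₄ }, { x₃, x₅ }, X }.
Iteration 1: +6 →
  { x₃, x₄, x₅ }  = { x₃, x₄ } ∪ { x₃, x₅ }
  { x₃, x₄, x₆ }  = { x₃, x₄ } ∪ { x₆ }
  { x₃, x₅, x₆ }  = { x₃, x₅ } ∪ { x₆ }
  { x₁, x₂, x₄, x₆ }  = { x₃, x₅ }ᶜ
  { x₁, x₂, x₅, x₆ }  = { x₃, x₄ }ᶜ
  { x₁, x₂, x₃, x₄, x₅ }  = { x₆ }ᶜ
Iteration 2: 7 new —
  { x₁, x₂, x₄ }  = { x₃, x₅, x₆ }ᶜ
  { x₁, x₂, x₅ }  = { x₃, x₄, x₆ }ᶜ
  { x₁, x₂, x₆ }  = { x₃, x₄, x₅ }ᶜ
  { x₃, x₄, x₅, x₆ }  = { x₃, x₄, x₅ } ∪ { x₆ }
  { x₁, x₂, x₃, x₄, x₆ }  = { x₃, x₄ } ∪ { x₁, x₂, x₄, x₆ }
  { x₁, x₂, x₃, x₅, x₆ }  = { x₃, x₅, x₆ } ∪ { x₁, x₂, x₅, x₆ }
  { x₁, x₂, x₄, x₅, x₆ }  = { x₁, x₂, x₄, x₆ } ∪ { x₁, x₂, x₅, x₆ }
Iteration 3 adds 7:
  { x₃ }  = { x₁, x₂, x₄, x₅, x₆ }ᶜ
  { x₄ }  = { x₁, x₂, x₃, x₅, x₆ }ᶜ
  { x₅ }  = { x₁, x₂, x₃, x₄, x₆ }ᶜ
  { x₁, x₂ }  = { x₃, x₄, x₅, x₆ }ᶜ
  { x₁, x₂, x₃, x₄ }  = { x₃, x₄ } ∪ { x₁, x₂, x₄ }
  { x₁, x₂, x₃, x₅ }  = { x₁, x₂, x₅ } ∪ { x₃, x₅ }
  { x₁, x₂, x₄, x₅ }  = { x₁, x₂, x₅ } ∪ { x₁, x₂, x₄ }
Iteration 4. New:
  { x₃, x₆ }  = { x₁, x₂, x₄, x₅ }ᶜ
  { x₄, x₅ }  = { x₅ } ∪ { x₄ }
  { x₄, x₆ }  = { x₁, x₂, x₃, x₅ }ᶜ
  { x₅, x₆ }  = { x₁, x₂, x₃, x₄ }ᶜ
  { x₁, x₂, x₃ }  = { x₁, x₂ } ∪ { x₃ }
  { x₁, x₂, x₃, x₆ }  = { x₃ } ∪ { x₁, x₂, x₆ }
Iteration 5. New:
  { x₄, x₅, x₆ }  = { x₁, x₂, x₃ }ᶜ
Iteration 6: closed — nothing new.

σ(ℰ) = { ∅, { x₃ }, { x₄ }, { x₅ }, { x₆ }, { x₁, x₂ }, { x₃, x₄ }, { x₃, x₅ }, { x₃, x₆ }, { x₄, x₅ }, { x₄, x₆ }, { x₅, x₆ }, { x₁, x₂, x₃ }, { x₁, x₂, x₄ }, { x₁, x₂, x₅ }, { x₁, x₂, x₆ }, { x₃, x₄, x₅ }, { x₃, x₄, x₆ }, { x₃, x₅, x₆ }, { x₄, x₅, x₆ }, { x₁, x₂, x₃, x₄ }, { x₁, x₂, x₃, x₅ }, { x₁, x₂, x₃, x₆ }, { x₁, x₂, x₄, x₅ }, { x₁, x₂, x₄, x₆ }, { x₁, x₂, x₅, x₆ }, { x₃, x₄, x₅, x₆ }, { x₁, x₂, x₃, x₄, x₅ }, { x₁, x₂, x₃, x₄, x₆ }, { x₁, x₂, x₃, x₅, x₆ }, { x₁, x₂, x₄, x₅, x₆ }, X }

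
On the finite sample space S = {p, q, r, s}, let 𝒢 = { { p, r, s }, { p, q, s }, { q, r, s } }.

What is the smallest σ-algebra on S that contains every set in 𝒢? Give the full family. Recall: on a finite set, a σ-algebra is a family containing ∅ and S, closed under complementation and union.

|σ(𝒢)| = 16.  σ(𝒢) = { {}, { p }, { q }, { r }, { s }, { p, q }, { p, r }, { p, s }, { q, r }, { q, s }, { r, s }, { p, q, r }, { p, q, s }, { p, r, s }, { q, r, s }, S }

Working:
Initial family (5 sets): { {}, { p, q, s }, { p, r, s }, { q, r, s }, S }.
Step 1. New:
  { p }  = { q, r, s }ᶜ
  { q }  = { p, r, s }ᶜ
  { r }  = { p, q, s }ᶜ
  [8 total]
Step 2: +3 →
  { p, q }  = { q } ∪ { p }
  { p, r }  = { r } ∪ { p }
  { q, r }  = { r } ∪ { q }
  [11 total]
Step 3 adds 4:
  { p, s }  = { q, r }ᶜ
  { q, s }  = { p, r }ᶜ
  { r, s }  = { p, q }ᶜ
  { p, q, r }  = { r } ∪ { p, q }
  [15 total]
Step 4: +1 →
  { s }  = { p, q, r }ᶜ
  [16 total]
Step 5: stable.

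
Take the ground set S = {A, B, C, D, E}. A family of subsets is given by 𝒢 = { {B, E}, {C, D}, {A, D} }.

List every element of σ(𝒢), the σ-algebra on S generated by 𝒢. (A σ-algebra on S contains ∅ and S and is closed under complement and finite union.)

Initial family (5 sets): { ∅, {A, D}, {B, E}, {C, D}, S }.
Pass 1: 5 new —
  {A, B, E}  = complement {C, D}
  {A, C, D}  = complement {B, E}
  {B, C, E}  = complement {A, D}
  {A, B, D, E}  = {B, E} ∪ {A, D}
  {B, C, D, E}  = {B, E} ∪ {C, D}
Pass 2 (3 new):
  {A}  = complement {B, C, D, E}
  {C}  = complement {A, B, D, E}
  {A, B, C, E}  = {A, B, E} ∪ {B, C, E}
Pass 3. New:
  {D}  = complement {A, B, C, E}
  {A, C}  = {C} ∪ {A}
Pass 4: 1 new —
  {B, D, E}  = complement {A, C}
Pass 5: closed — nothing new.

Therefore σ(𝒢) = { ∅, {A}, {C}, {D}, {A, C}, {A, D}, {B, E}, {C, D}, {A, B, E}, {A, C, D}, {B, C, E}, {B, D, E}, {A, B, C, E}, {A, B, D, E}, {B, C, D, E}, S } (|σ(𝒢)| = 16).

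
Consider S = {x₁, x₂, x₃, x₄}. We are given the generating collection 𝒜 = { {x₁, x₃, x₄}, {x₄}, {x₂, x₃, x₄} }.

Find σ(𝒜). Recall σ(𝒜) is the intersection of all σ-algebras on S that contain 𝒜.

σ(𝒜) (16 sets): { {}, {x₁}, {x₂}, {x₃}, {x₄}, {x₁, x₂}, {x₁, x₃}, {x₁, x₄}, {x₂, x₃}, {x₂, x₄}, {x₃, x₄}, {x₁, x₂, x₃}, {x₁, x₂, x₄}, {x₁, x₃, x₄}, {x₂, x₃, x₄}, S }

Working:
Begin from { {}, {x₄}, {x₁, x₃, x₄}, {x₂, x₃, x₄}, S } (that is, 𝒜 plus ∅ and S).
Iteration 1: +3 →
  {x₁}  = ᶜ of {x₂, x₃, x₄}
  {x₂}  = ᶜ of {x₁, x₃, x₄}
  {x₁, x₂, x₃}  = ᶜ of {x₄}
  (now 8)
Iteration 2 adds 3:
  {x₁, x₂}  = {x₂} ∪ {x₁}
  {x₁, x₄}  = {x₄} ∪ {x₁}
  {x₂, x₄}  = {x₄} ∪ {x₂}
  (now 11)
Iteration 3 (4 new):
  {x₁, x₃}  = ᶜ of {x₂, x₄}
  {x₂, x₃}  = ᶜ of {x₁, x₄}
  {x₃, x₄}  = ᶜ of {x₁, x₂}
  {x₁, x₂, x₄}  = {x₁, x₄} ∪ {x₁, x₂}
  (now 15)
Iteration 4 (1 new):
  {x₃}  = ᶜ of {x₁, x₂, x₄}
  (now 16)
Iteration 5: closed — nothing new.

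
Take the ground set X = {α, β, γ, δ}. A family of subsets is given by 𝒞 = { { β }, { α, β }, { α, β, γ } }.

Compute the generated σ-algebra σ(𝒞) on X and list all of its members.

|σ(𝒞)| = 16.  σ(𝒞) = { {}, { α }, { β }, { γ }, { δ }, { α, β }, { α, γ }, { α, δ }, { β, γ }, { β, δ }, { γ, δ }, { α, β, γ }, { α, β, δ }, { α, γ, δ }, { β, γ, δ }, X }

Check:
Begin from { {}, { β }, { α, β }, { α, β, γ }, X } (that is, 𝒞 plus ∅ and X).
Iteration 1 adds 3:
  { δ }  = X∖{ α, β, γ }
  { γ, δ }  = X∖{ α, β }
  { α, γ, δ }  = X∖{ β }
Iteration 2: +3 →
  { β, δ }  = { δ } ∪ { β }
  { α, β, δ }  = { δ } ∪ { α, β }
  { β, γ, δ }  = { β } ∪ { γ, δ }
Iteration 3: 3 new —
  { α }  = X∖{ β, γ, δ }
  { γ }  = X∖{ α, β, δ }
  { α, γ }  = X∖{ β, δ }
Iteration 4: +2 →
  { α, δ }  = { δ } ∪ { α }
  { β, γ }  = { γ } ∪ { β }
Iteration 5: stable.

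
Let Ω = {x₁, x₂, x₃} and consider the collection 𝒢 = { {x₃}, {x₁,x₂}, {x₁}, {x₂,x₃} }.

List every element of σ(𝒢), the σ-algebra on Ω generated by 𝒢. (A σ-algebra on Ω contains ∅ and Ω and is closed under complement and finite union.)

Take S₀ = 𝒢 ∪ {∅, Ω} = { {}, {x₁}, {x₃}, {x₁,x₂}, {x₂,x₃}, Ω }.
Step 1 (1 new):
  {x₁,x₃}  = {x₃} ∪ {x₁}
Step 2. New:
  {x₂}  = ᶜ of {x₁,x₃}
Step 3: stable.

σ(𝒢) = { {}, {x₁}, {x₂}, {x₃}, {x₁,x₂}, {x₁,x₃}, {x₂,x₃}, Ω }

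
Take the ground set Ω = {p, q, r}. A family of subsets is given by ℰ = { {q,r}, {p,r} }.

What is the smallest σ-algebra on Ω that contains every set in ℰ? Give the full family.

σ(ℰ) = { ∅, {p}, {q}, {r}, {p,q}, {p,r}, {q,r}, Ω }

Working:
Start: ℰ ∪ {∅, Ω} = { ∅, {p,r}, {q,r}, Ω }.
Step 1 adds 2:
  {p}  = complement {q,r}
  {q}  = complement {p,r}
Step 2 (1 new):
  {p,q}  = {q} ∪ {p}
Step 3: 1 new —
  {r}  = complement {p,q}
After Step 4 the family is unchanged; done.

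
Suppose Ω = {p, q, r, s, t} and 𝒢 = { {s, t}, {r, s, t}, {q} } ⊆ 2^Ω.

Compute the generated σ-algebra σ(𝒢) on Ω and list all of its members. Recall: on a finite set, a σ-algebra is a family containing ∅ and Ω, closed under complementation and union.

Take S₀ = 𝒢 ∪ {∅, Ω} = { {}, {q}, {s, t}, {r, s, t}, Ω }.
Iteration 1 adds 5:
  {p, q}  = {r, s, t}ᶜ
  {p, q, r}  = {s, t}ᶜ
  {q, s, t}  = {s, t} ∪ {q}
  {p, r, s, t}  = {q}ᶜ
  {q, r, s, t}  = {r, s, t} ∪ {q}
  [10 total]
Iteration 2 (3 new):
  {p}  = {q, r, s, t}ᶜ
  {p, r}  = {q, s, t}ᶜ
  {p, q, s, t}  = {p, q} ∪ {s, t}
  [13 total]
Iteration 3 (2 new):
  {r}  = {p, q, s, t}ᶜ
  {p, s, t}  = {s, t} ∪ {p}
  [15 total]
Iteration 4: 1 new —
  {q, r}  = {p, s, t}ᶜ
  [16 total]
After Iteration 5 the family is unchanged; done.

Therefore σ(𝒢) = { {}, {p}, {q}, {r}, {p, q}, {p, r}, {q, r}, {s, t}, {p, q, r}, {p, s, t}, {q, s, t}, {r, s, t}, {p, q, s, t}, {p, r, s, t}, {q, r, s, t}, Ω } (|σ(𝒢)| = 16).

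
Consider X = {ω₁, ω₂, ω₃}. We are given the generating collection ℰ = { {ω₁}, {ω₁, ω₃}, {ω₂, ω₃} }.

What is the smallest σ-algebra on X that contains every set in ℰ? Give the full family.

σ(ℰ) = { ∅, {ω₁}, {ω₂}, {ω₃}, {ω₁, ω₂}, {ω₁, ω₃}, {ω₂, ω₃}, X }

Derivation:
Take S₀ = ℰ ∪ {∅, X} = { ∅, {ω₁}, {ω₁, ω₃}, {ω₂, ω₃}, X }.
Pass 1: +1 →
  {ω₂}  = {ω₁, ω₃}ᶜ
Pass 2 (1 new):
  {ω₁, ω₂}  = {ω₂} ∪ {ω₁}
Pass 3: +1 →
  {ω₃}  = {ω₁, ω₂}ᶜ
Pass 4: closed — nothing new.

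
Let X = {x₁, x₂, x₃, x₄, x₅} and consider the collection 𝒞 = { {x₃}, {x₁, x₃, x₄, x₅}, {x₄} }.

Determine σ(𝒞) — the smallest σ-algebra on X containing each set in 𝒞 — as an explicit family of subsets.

Answer: σ(𝒞) = { {}, {x₂}, {x₃}, {x₄}, {x₁, x₅}, {x₂, x₃}, {x₂, x₄}, {x₃, x₄}, {x₁, x₂, x₅}, {x₁, x₃, x₅}, {x₁, x₄, x₅}, {x₂, x₃, x₄}, {x₁, x₂, x₃, x₅}, {x₁, x₂, x₄, x₅}, {x₁, x₃, x₄, x₅}, X }

Trace:
Initial family (5 sets): { {}, {x₃}, {x₄}, {x₁, x₃, x₄, x₅}, X }.
Iteration 1: +4 →
  {x₂}  = X∖{x₁, x₃, x₄, x₅}
  {x₃, x₄}  = {x₃} ∪ {x₄}
  {x₁, x₂, x₃, x₅}  = X∖{x₄}
  {x₁, x₂, x₄, x₅}  = X∖{x₃}
Iteration 2 (4 new):
  {x₂, x₃}  = {x₂} ∪ {x₃}
  {x₂, x₄}  = {x₂} ∪ {x₄}
  {x₁, x₂, x₅}  = X∖{x₃, x₄}
  {x₂, x₃, x₄}  = {x₃, x₄} ∪ {x₂}
Iteration 3. New:
  {x₁, x₅}  = X∖{x₂, x₃, x₄}
  {x₁, x₃, x₅}  = X∖{x₂, x₄}
  {x₁, x₄, x₅}  = X∖{x₂, x₃}
Iteration 4: already closed under ᶜ and ∪.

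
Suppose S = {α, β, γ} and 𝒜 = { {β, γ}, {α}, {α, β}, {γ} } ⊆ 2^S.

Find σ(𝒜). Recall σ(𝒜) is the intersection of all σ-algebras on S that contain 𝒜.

Answer: σ(𝒜) = { {}, {α}, {β}, {γ}, {α, β}, {α, γ}, {β, γ}, S }

Check:
Initial family (6 sets): { {}, {α}, {γ}, {α, β}, {β, γ}, S }.
Step 1: 1 new —
  {α, γ}  = {γ} ∪ {α}
Step 2 (1 new):
  {β}  = ᶜ of {α, γ}
Step 3: already closed under ᶜ and ∪.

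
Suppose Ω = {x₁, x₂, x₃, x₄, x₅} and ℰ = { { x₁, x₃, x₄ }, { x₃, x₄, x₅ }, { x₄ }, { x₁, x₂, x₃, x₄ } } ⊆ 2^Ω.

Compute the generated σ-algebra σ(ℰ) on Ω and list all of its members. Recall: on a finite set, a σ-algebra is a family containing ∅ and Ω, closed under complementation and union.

σ(ℰ) (32 sets): { {  }, { x₁ }, { x₂ }, { x₃ }, { x₄ }, { x₅ }, { x₁, x₂ }, { x₁, x₃ }, { x₁, x₄ }, { x₁, x₅ }, { x₂, x₃ }, { x₂, x₄ }, { x₂, x₅ }, { x₃, x₄ }, { x₃, x₅ }, { x₄, x₅ }, { x₁, x₂, x₃ }, { x₁, x₂, x₄ }, { x₁, x₂, x₅ }, { x₁, x₃, x₄ }, { x₁, x₃, x₅ }, { x₁, x₄, x₅ }, { x₂, x₃, x₄ }, { x₂, x₃, x₅ }, { x₂, x₄, x₅ }, { x₃, x₄, x₅ }, { x₁, x₂, x₃, x₄ }, { x₁, x₂, x₃, x₅ }, { x₁, x₂, x₄, x₅ }, { x₁, x₃, x₄, x₅ }, { x₂, x₃, x₄, x₅ }, Ω }

Working:
Take S₀ = ℰ ∪ {∅, Ω} = { {  }, { x₄ }, { x₁, x₃, x₄ }, { x₃, x₄, x₅ }, { x₁, x₂, x₃, x₄ }, Ω }.
Step 1. New:
  { x₅ }  = { x₁, x₂, x₃, x₄ }ᶜ
  { x₁, x₂ }  = { x₃, x₄, x₅ }ᶜ
  { x₂, x₅ }  = { x₁, x₃, x₄ }ᶜ
  { x₁, x₂, x₃, x₅ }  = { x₄ }ᶜ
  { x₁, x₃, x₄, x₅ }  = { x₃, x₄, x₅ } ∪ { x₁, x₃, x₄ }
  (now 11)
Step 2 (6 new):
  { x₂ }  = { x₁, x₃, x₄, x₅ }ᶜ
  { x₄, x₅ }  = { x₅ } ∪ { x₄ }
  { x₁, x₂, x₄ }  = { x₁, x₂ } ∪ { x₄ }
  { x₁, x₂, x₅ }  = { x₂, x₅ } ∪ { x₁, x₂ }
  { x₂, x₄, x₅ }  = { x₂, x₅ } ∪ { x₄ }
  { x₂, x₃, x₄, x₅ }  = { x₂, x₅ } ∪ { x₃, x₄, x₅ }
  (now 17)
Step 3: 7 new —
  { x₁ }  = { x₂, x₃, x₄, x₅ }ᶜ
  { x₁, x₃ }  = { x₂, x₄, x₅ }ᶜ
  { x₂, x₄ }  = { x₄ } ∪ { x₂ }
  { x₃, x₄ }  = { x₁, x₂, x₅ }ᶜ
  { x₃, x₅ }  = { x₁, x₂, x₄ }ᶜ
  { x₁, x₂, x₃ }  = { x₄, x₅ }ᶜ
  { x₁, x₂, x₄, x₅ }  = { x₄, x₅ } ∪ { x₁, x₂, x₅ }
  (now 24)
Step 4 (7 new):
  { x₃ }  = { x₁, x₂, x₄, x₅ }ᶜ
  { x₁, x₄ }  = { x₄ } ∪ { x₁ }
  { x₁, x₅ }  = { x₅ } ∪ { x₁ }
  { x₁, x₃, x₅ }  = { x₂, x₄ }ᶜ
  { x₁, x₄, x₅ }  = { x₄, x₅ } ∪ { x₁ }
  { x₂, x₃, x₄ }  = { x₃, x₄ } ∪ { x₂ }
  { x₂, x₃, x₅ }  = { x₂, x₅ } ∪ { x₃, x₅ }
  (now 31)
Step 5 adds 1:
  { x₂, x₃ }  = { x₁, x₄, x₅ }ᶜ
  (now 32)
Step 6: no new sets; the family is a σ-algebra.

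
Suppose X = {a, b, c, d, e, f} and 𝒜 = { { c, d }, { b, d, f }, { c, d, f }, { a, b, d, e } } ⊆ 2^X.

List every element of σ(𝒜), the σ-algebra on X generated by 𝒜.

Seed the family with 𝒜 together with ∅ and X: { ∅, { c, d }, { b, d, f }, { c, d, f }, { a, b, d, e }, X }.
Step 1. New:
  { c, f }  = { a, b, d, e }ᶜ
  { a, b, e }  = { c, d, f }ᶜ
  { a, c, e }  = { b, d, f }ᶜ
  { a, b, e, f }  = { c, d }ᶜ
  { b, c, d, f }  = { b, d, f } ∪ { c, d }
  { a, b, c, d, e }  = { c, d } ∪ { a, b, d, e }
  { a, b, d, e, f }  = { b, d, f } ∪ { a, b, d, e }
  — 13 sets.
Step 2 adds 8:
  { c }  = { a, b, d, e, f }ᶜ
  { f }  = { a, b, c, d, e }ᶜ
  { a, e }  = { b, c, d, f }ᶜ
  { a, b, c, e }  = { a, c, e } ∪ { a, b, e }
  { a, c, d, e }  = { c, d } ∪ { a, c, e }
  { a, c, e, f }  = { a, c, e } ∪ { c, f }
  { a, b, c, e, f }  = { a, c, e } ∪ { a, b, e, f }
  { a, c, d, e, f }  = { a, c, e } ∪ { c, d, f }
  — 21 sets.
Step 3. New:
  { b }  = { a, c, d, e, f }ᶜ
  { d }  = { a, b, c, e, f }ᶜ
  { b, d }  = { a, c, e, f }ᶜ
  { b, f }  = { a, c, d, e }ᶜ
  { d, f }  = { a, b, c, e }ᶜ
  { a, e, f }  = { a, e } ∪ { f }
  — 27 sets.
Step 4 (5 new):
  { b, c }  = { b } ∪ { c }
  { a, d, e }  = { a, e } ∪ { d }
  { b, c, d }  = { a, e, f }ᶜ
  { b, c, f }  = { b } ∪ { c, f }
  { a, d, e, f }  = { a, e, f } ∪ { d }
  — 32 sets.
Step 5: already closed under ᶜ and ∪.

|σ(𝒜)| = 32.  σ(𝒜) = { ∅, { b }, { c }, { d }, { f }, { a, e }, { b, c }, { b, d }, { b, f }, { c, d }, { c, f }, { d, f }, { a, b, e }, { a, c, e }, { a, d, e }, { a, e, f }, { b, c, d }, { b, c, f }, { b, d, f }, { c, d, f }, { a, b, c, e }, { a, b, d, e }, { a, b, e, f }, { a, c, d, e }, { a, c, e, f }, { a, d, e, f }, { b, c, d, f }, { a, b, c, d, e }, { a, b, c, e, f }, { a, b, d, e, f }, { a, c, d, e, f }, X }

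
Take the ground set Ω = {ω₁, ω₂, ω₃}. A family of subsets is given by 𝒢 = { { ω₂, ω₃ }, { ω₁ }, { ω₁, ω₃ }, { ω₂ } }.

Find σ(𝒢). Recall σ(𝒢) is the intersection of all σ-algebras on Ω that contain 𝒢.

Take S₀ = 𝒢 ∪ {∅, Ω} = { ∅, { ω₁ }, { ω₂ }, { ω₁, ω₃ }, { ω₂, ω₃ }, Ω }.
Pass 1: +1 →
  { ω₁, ω₂ }  = { ω₂ } ∪ { ω₁ }
  (now 7)
Pass 2 adds 1:
  { ω₃ }  = { ω₁, ω₂ }ᶜ
  (now 8)
Pass 3: already closed under ᶜ and ∪.

σ(𝒢) = { ∅, { ω₁ }, { ω₂ }, { ω₃ }, { ω₁, ω₂ }, { ω₁, ω₃ }, { ω₂, ω₃ }, Ω }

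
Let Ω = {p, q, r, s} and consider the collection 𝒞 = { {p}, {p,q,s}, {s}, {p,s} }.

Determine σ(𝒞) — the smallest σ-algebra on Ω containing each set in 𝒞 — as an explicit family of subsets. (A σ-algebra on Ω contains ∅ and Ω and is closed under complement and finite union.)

σ(𝒞) = { ∅, {p}, {q}, {r}, {s}, {p,q}, {p,r}, {p,s}, {q,r}, {q,s}, {r,s}, {p,q,r}, {p,q,s}, {p,r,s}, {q,r,s}, Ω }

Derivation:
Seed the family with 𝒞 together with ∅ and Ω: { ∅, {p}, {s}, {p,s}, {p,q,s}, Ω }.
Round 1 (4 new):
  {r}  = Ω∖{p,q,s}
  {q,r}  = Ω∖{p,s}
  {p,q,r}  = Ω∖{s}
  {q,r,s}  = Ω∖{p}
  — 10 sets.
Round 2 adds 3:
  {p,r}  = {r} ∪ {p}
  {r,s}  = {r} ∪ {s}
  {p,r,s}  = {r} ∪ {p,s}
  — 13 sets.
Round 3: +3 →
  {q}  = Ω∖{p,r,s}
  {p,q}  = Ω∖{r,s}
  {q,s}  = Ω∖{p,r}
  — 16 sets.
Round 4: already closed under ᶜ and ∪.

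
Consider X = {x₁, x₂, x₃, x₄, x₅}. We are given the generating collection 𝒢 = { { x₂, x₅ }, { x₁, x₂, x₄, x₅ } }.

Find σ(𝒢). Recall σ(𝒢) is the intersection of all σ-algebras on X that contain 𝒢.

Start: 𝒢 ∪ {∅, X} = { ∅, { x₂, x₅ }, { x₁, x₂, x₄, x₅ }, X }.
Step 1 adds 2:
  { x₃ }  = ᶜ of { x₁, x₂, x₄, x₅ }
  { x₁, x₃, x₄ }  = ᶜ of { x₂, x₅ }
  (now 6)
Step 2: +1 →
  { x₂, x₃, x₅ }  = { x₃ } ∪ { x₂, x₅ }
  (now 7)
Step 3 (1 new):
  { x₁, x₄ }  = ᶜ of { x₂, x₃, x₅ }
  (now 8)
Step 4: already closed under ᶜ and ∪.

σ(𝒢) = { ∅, { x₃ }, { x₁, x₄ }, { x₂, x₅ }, { x₁, x₃, x₄ }, { x₂, x₃, x₅ }, { x₁, x₂, x₄, x₅ }, X }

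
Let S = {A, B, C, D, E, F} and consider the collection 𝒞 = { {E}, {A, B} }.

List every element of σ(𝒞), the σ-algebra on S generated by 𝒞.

Answer: σ(𝒞) = { ∅, {E}, {A, B}, {A, B, E}, {C, D, F}, {C, D, E, F}, {A, B, C, D, F}, S }

Check:
Begin from { ∅, {E}, {A, B}, S } (that is, 𝒞 plus ∅ and S).
Round 1 (3 new):
  {A, B, E}  = {A, B} ∪ {E}
  {C, D, E, F}  = complement {A, B}
  {A, B, C, D, F}  = complement {E}
  — 7 sets.
Round 2 (1 new):
  {C, D, F}  = complement {A, B, E}
  — 8 sets.
Round 3: closed — nothing new.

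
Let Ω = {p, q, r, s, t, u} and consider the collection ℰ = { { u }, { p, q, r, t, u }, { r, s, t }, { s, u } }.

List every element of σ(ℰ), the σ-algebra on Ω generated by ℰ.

Answer: σ(ℰ) = { {}, { s }, { u }, { p, q }, { r, t }, { s, u }, { p, q, s }, { p, q, u }, { r, s, t }, { r, t, u }, { p, q, r, t }, { p, q, s, u }, { r, s, t, u }, { p, q, r, s, t }, { p, q, r, t, u }, Ω }

Trace:
Initial family (6 sets): { {}, { u }, { s, u }, { r, s, t }, { p, q, r, t, u }, Ω }.
Pass 1: 5 new —
  { s }  = Ω∖{ p, q, r, t, u }
  { p, q, u }  = Ω∖{ r, s, t }
  { p, q, r, t }  = Ω∖{ s, u }
  { r, s, t, u }  = { r, s, t } ∪ { s, u }
  { p, q, r, s, t }  = Ω∖{ u }
Pass 2 adds 2:
  { p, q }  = Ω∖{ r, s, t, u }
  { p, q, s, u }  = { s } ∪ { p, q, u }
Pass 3. New:
  { r, t }  = Ω∖{ p, q, s, u }
  { p, q, s }  = { p, q } ∪ { s }
Pass 4 adds 1:
  { r, t, u }  = Ω∖{ p, q, s }
Pass 5 adds nothing — fixpoint reached.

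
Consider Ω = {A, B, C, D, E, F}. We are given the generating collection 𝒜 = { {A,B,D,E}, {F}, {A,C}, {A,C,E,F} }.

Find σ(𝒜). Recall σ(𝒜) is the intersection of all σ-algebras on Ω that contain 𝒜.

Initial family (6 sets): { {}, {F}, {A,C}, {A,B,D,E}, {A,C,E,F}, Ω }.
Round 1. New:
  {B,D}  = complement {A,C,E,F}
  {C,F}  = complement {A,B,D,E}
  {A,C,F}  = {A,C} ∪ {F}
  {B,D,E,F}  = complement {A,C}
  {A,B,C,D,E}  = complement {F}
  {A,B,D,E,F}  = {A,B,D,E} ∪ {F}
  |family| = 12
Round 2: 7 new —
  {C}  = complement {A,B,D,E,F}
  {B,D,E}  = complement {A,C,F}
  {B,D,F}  = {F} ∪ {B,D}
  {A,B,C,D}  = {A,C} ∪ {B,D}
  {B,C,D,F}  = {C,F} ∪ {B,D}
  {A,B,C,D,F}  = {A,C,F} ∪ {B,D}
  {B,C,D,E,F}  = {B,D,E,F} ∪ {C,F}
  |family| = 19
Round 3: +7 →
  {A}  = complement {B,C,D,E,F}
  {E}  = complement {A,B,C,D,F}
  {A,E}  = complement {B,C,D,F}
  {E,F}  = complement {A,B,C,D}
  {A,C,E}  = complement {B,D,F}
  {B,C,D}  = {B,D} ∪ {C}
  {B,C,D,E}  = {B,D,E} ∪ {C}
  |family| = 26
Round 4 adds 6:
  {A,F}  = complement {B,C,D,E}
  {C,E}  = {E} ∪ {C}
  {A,B,D}  = {B,D} ∪ {A}
  {A,E,F}  = complement {B,C,D}
  {C,E,F}  = {E,F} ∪ {C}
  {A,B,D,F}  = {B,D,F} ∪ {A}
  |family| = 32
Round 5: no new sets; the family is a σ-algebra.

|σ(𝒜)| = 32.  σ(𝒜) = { {}, {A}, {C}, {E}, {F}, {A,C}, {A,E}, {A,F}, {B,D}, {C,E}, {C,F}, {E,F}, {A,B,D}, {A,C,E}, {A,C,F}, {A,E,F}, {B,C,D}, {B,D,E}, {B,D,F}, {C,E,F}, {A,B,C,D}, {A,B,D,E}, {A,B,D,F}, {A,C,E,F}, {B,C,D,E}, {B,C,D,F}, {B,D,E,F}, {A,B,C,D,E}, {A,B,C,D,F}, {A,B,D,E,F}, {B,C,D,E,F}, Ω }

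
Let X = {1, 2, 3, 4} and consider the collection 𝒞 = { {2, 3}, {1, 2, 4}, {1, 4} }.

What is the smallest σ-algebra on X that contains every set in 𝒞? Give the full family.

Take S₀ = 𝒞 ∪ {∅, X} = { ∅, {1, 4}, {2, 3}, {1, 2, 4}, X }.
Iteration 1: 1 new —
  {3}  = X∖{1, 2, 4}
  [6 total]
Iteration 2: 1 new —
  {1, 3, 4}  = {3} ∪ {1, 4}
  [7 total]
Iteration 3. New:
  {2}  = X∖{1, 3, 4}
  [8 total]
Iteration 4 adds nothing — fixpoint reached.

σ(𝒞) = { ∅, {2}, {3}, {1, 4}, {2, 3}, {1, 2, 4}, {1, 3, 4}, X }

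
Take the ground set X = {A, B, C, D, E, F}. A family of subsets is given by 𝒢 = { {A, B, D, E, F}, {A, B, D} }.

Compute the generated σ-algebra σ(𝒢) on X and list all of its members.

Start: 𝒢 ∪ {∅, X} = { ∅, {A, B, D}, {A, B, D, E, F}, X }.
Step 1 (2 new):
  {C}  = X∖{A, B, D, E, F}
  {C, E, F}  = X∖{A, B, D}
  [6 total]
Step 2: +1 →
  {A, B, C, D}  = {C} ∪ {A, B, D}
  [7 total]
Step 3: 1 new —
  {E, F}  = X∖{A, B, C, D}
  [8 total]
Step 4: stable.

Therefore σ(𝒢) = { ∅, {C}, {E, F}, {A, B, D}, {C, E, F}, {A, B, C, D}, {A, B, D, E, F}, X } (|σ(𝒢)| = 8).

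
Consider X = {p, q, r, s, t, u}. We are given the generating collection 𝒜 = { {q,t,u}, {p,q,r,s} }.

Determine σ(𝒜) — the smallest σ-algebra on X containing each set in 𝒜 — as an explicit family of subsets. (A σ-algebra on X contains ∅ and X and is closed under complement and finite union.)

Take S₀ = 𝒜 ∪ {∅, X} = { {}, {q,t,u}, {p,q,r,s}, X }.
Step 1 adds 2:
  {t,u}  = complement {p,q,r,s}
  {p,r,s}  = complement {q,t,u}
  (now 6)
Step 2 (1 new):
  {p,r,s,t,u}  = {p,r,s} ∪ {t,u}
  (now 7)
Step 3 (1 new):
  {q}  = complement {p,r,s,t,u}
  (now 8)
Step 4: no new sets; the family is a σ-algebra.

Hence σ(𝒜) has 8 members: { {}, {q}, {t,u}, {p,r,s}, {q,t,u}, {p,q,r,s}, {p,r,s,t,u}, X }.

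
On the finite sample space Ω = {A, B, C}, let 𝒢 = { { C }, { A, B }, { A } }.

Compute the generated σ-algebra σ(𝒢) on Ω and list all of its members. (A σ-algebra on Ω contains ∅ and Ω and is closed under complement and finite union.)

σ(𝒢) (8 sets): { {}, { A }, { B }, { C }, { A, B }, { A, C }, { B, C }, Ω }

Working:
Initial family (5 sets): { {}, { A }, { C }, { A, B }, Ω }.
Iteration 1. New:
  { A, C }  = { C } ∪ { A }
  { B, C }  = complement { A }
  — 7 sets.
Iteration 2 adds 1:
  { B }  = complement { A, C }
  — 8 sets.
Iteration 3 adds nothing — fixpoint reached.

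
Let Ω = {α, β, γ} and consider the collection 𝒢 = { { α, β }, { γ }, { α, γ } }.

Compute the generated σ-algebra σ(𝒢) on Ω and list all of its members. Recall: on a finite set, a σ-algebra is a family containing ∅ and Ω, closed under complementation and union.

Seed the family with 𝒢 together with ∅ and Ω: { ∅, { γ }, { α, β }, { α, γ }, Ω }.
Step 1: +1 →
  { β }  = complement { α, γ }
  |family| = 6
Step 2 (1 new):
  { β, γ }  = { γ } ∪ { β }
  |family| = 7
Step 3 (1 new):
  { α }  = complement { β, γ }
  |family| = 8
After Step 4 the family is unchanged; done.

Hence σ(𝒢) has 8 members: { ∅, { α }, { β }, { γ }, { α, β }, { α, γ }, { β, γ }, Ω }.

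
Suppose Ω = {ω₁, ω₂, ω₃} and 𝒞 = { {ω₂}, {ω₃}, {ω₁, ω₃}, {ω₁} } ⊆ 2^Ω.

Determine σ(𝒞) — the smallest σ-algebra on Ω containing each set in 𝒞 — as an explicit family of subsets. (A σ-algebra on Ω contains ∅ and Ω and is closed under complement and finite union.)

σ(𝒞) (8 sets): { {}, {ω₁}, {ω₂}, {ω₃}, {ω₁, ω₂}, {ω₁, ω₃}, {ω₂, ω₃}, Ω }

Working:
Take S₀ = 𝒞 ∪ {∅, Ω} = { {}, {ω₁}, {ω₂}, {ω₃}, {ω₁, ω₃}, Ω }.
Round 1: +2 →
  {ω₁, ω₂}  = Ω∖{ω₃}
  {ω₂, ω₃}  = Ω∖{ω₁}
  (now 8)
Round 2: already closed under ᶜ and ∪.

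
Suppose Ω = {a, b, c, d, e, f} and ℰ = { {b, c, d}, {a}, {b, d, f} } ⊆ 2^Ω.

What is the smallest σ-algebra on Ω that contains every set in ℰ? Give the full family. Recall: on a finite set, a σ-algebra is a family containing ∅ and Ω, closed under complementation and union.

|σ(ℰ)| = 32.  σ(ℰ) = { {}, {a}, {c}, {e}, {f}, {a, c}, {a, e}, {a, f}, {b, d}, {c, e}, {c, f}, {e, f}, {a, b, d}, {a, c, e}, {a, c, f}, {a, e, f}, {b, c, d}, {b, d, e}, {b, d, f}, {c, e, f}, {a, b, c, d}, {a, b, d, e}, {a, b, d, f}, {a, c, e, f}, {b, c, d, e}, {b, c, d, f}, {b, d, e, f}, {a, b, c, d, e}, {a, b, c, d, f}, {a, b, d, e, f}, {b, c, d, e, f}, Ω }

Working:
Seed the family with ℰ together with ∅ and Ω: { {}, {a}, {b, c, d}, {b, d, f}, Ω }.
Pass 1 adds 6:
  {a, c, e}  = ᶜ of {b, d, f}
  {a, e, f}  = ᶜ of {b, c, d}
  {a, b, c, d}  = {b, c, d} ∪ {a}
  {a, b, d, f}  = {b, d, f} ∪ {a}
  {b, c, d, f}  = {b, d, f} ∪ {b, c, d}
  {b, c, d, e, f}  = ᶜ of {a}
  — 11 sets.
Pass 2 (7 new):
  {a, e}  = ᶜ of {b, c, d, f}
  {c, e}  = ᶜ of {a, b, d, f}
  {e, f}  = ᶜ of {a, b, c, d}
  {a, c, e, f}  = {a, c, e} ∪ {a, e, f}
  {a, b, c, d, e}  = {b, c, d} ∪ {a, c, e}
  {a, b, c, d, f}  = {b, d, f} ∪ {a, b, c, d}
  {a, b, d, e, f}  = {b, d, f} ∪ {a, e, f}
  — 18 sets.
Pass 3: 7 new —
  {c}  = ᶜ of {a, b, d, e, f}
  {e}  = ᶜ of {a, b, c, d, f}
  {f}  = ᶜ of {a, b, c, d, e}
  {b, d}  = ᶜ of {a, c, e, f}
  {c, e, f}  = {e, f} ∪ {c, e}
  {b, c, d, e}  = {c, e} ∪ {b, c, d}
  {b, d, e, f}  = {b, d, f} ∪ {e, f}
  — 25 sets.
Pass 4: 6 new —
  {a, c}  = ᶜ of {b, d, e, f}
  {a, f}  = ᶜ of {b, c, d, e}
  {c, f}  = {f} ∪ {c}
  {a, b, d}  = ᶜ of {c, e, f}
  {b, d, e}  = {e} ∪ {b, d}
  {a, b, d, e}  = {a, e} ∪ {b, d}
  — 31 sets.
Pass 5 adds 1:
  {a, c, f}  = ᶜ of {b, d, e}
  — 32 sets.
Pass 6: already closed under ᶜ and ∪.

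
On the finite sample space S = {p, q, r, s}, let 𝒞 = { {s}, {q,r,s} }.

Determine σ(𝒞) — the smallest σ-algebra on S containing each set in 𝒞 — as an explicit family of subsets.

|σ(𝒞)| = 8.  σ(𝒞) = { {}, {p}, {s}, {p,s}, {q,r}, {p,q,r}, {q,r,s}, S }

Check:
Initial family (4 sets): { {}, {s}, {q,r,s}, S }.
Pass 1: 2 new —
  {p}  = ᶜ of {q,r,s}
  {p,q,r}  = ᶜ of {s}
  (now 6)
Pass 2 (1 new):
  {p,s}  = {s} ∪ {p}
  (now 7)
Pass 3 adds 1:
  {q,r}  = ᶜ of {p,s}
  (now 8)
Pass 4 adds nothing — fixpoint reached.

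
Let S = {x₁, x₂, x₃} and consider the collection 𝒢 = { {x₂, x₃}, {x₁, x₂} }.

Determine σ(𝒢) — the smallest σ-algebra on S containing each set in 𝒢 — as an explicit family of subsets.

Initial family (4 sets): { {}, {x₁, x₂}, {x₂, x₃}, S }.
Iteration 1 (2 new):
  {x₁}  = ᶜ of {x₂, x₃}
  {x₃}  = ᶜ of {x₁, x₂}
  (now 6)
Iteration 2: 1 new —
  {x₁, x₃}  = {x₃} ∪ {x₁}
  (now 7)
Iteration 3. New:
  {x₂}  = ᶜ of {x₁, x₃}
  (now 8)
After Iteration 4 the family is unchanged; done.

σ(𝒢) = { {}, {x₁}, {x₂}, {x₃}, {x₁, x₂}, {x₁, x₃}, {x₂, x₃}, S }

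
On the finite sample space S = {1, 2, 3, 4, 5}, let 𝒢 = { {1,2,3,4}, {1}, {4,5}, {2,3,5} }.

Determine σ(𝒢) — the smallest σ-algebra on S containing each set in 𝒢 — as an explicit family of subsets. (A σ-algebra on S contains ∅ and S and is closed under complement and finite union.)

Initial family (6 sets): { {}, {1}, {4,5}, {2,3,5}, {1,2,3,4}, S }.
Iteration 1. New:
  {5}  = complement {1,2,3,4}
  {1,4}  = complement {2,3,5}
  {1,2,3}  = complement {4,5}
  {1,4,5}  = {4,5} ∪ {1}
  {1,2,3,5}  = {2,3,5} ∪ {1}
  {2,3,4,5}  = complement {1}
  |family| = 12
Iteration 2: 3 new —
  {4}  = complement {1,2,3,5}
  {1,5}  = {5} ∪ {1}
  {2,3}  = complement {1,4,5}
  |family| = 15
Iteration 3. New:
  {2,3,4}  = complement {1,5}
  |family| = 16
Iteration 4: stable.

σ(𝒢) = { {}, {1}, {4}, {5}, {1,4}, {1,5}, {2,3}, {4,5}, {1,2,3}, {1,4,5}, {2,3,4}, {2,3,5}, {1,2,3,4}, {1,2,3,5}, {2,3,4,5}, S }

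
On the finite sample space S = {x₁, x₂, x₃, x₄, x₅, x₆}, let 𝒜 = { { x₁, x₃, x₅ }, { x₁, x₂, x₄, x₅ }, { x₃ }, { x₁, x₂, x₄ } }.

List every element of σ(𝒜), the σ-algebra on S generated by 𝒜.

σ(𝒜) (32 sets): { ∅, { x₁ }, { x₃ }, { x₅ }, { x₆ }, { x₁, x₃ }, { x₁, x₅ }, { x₁, x₆ }, { x₂, x₄ }, { x₃, x₅ }, { x₃, x₆ }, { x₅, x₆ }, { x₁, x₂, x₄ }, { x₁, x₃, x₅ }, { x₁, x₃, x₆ }, { x₁, x₅, x₆ }, { x₂, x₃, x₄ }, { x₂, x₄, x₅ }, { x₂, x₄, x₆ }, { x₃, x₅, x₆ }, { x₁, x₂, x₃, x₄ }, { x₁, x₂, x₄, x₅ }, { x₁, x₂, x₄, x₆ }, { x₁, x₃, x₅, x₆ }, { x₂, x₃, x₄, x₅ }, { x₂, x₃, x₄, x₆ }, { x₂, x₄, x₅, x₆ }, { x₁, x₂, x₃, x₄, x₅ }, { x₁, x₂, x₃, x₄, x₆ }, { x₁, x₂, x₄, x₅, x₆ }, { x₂, x₃, x₄, x₅, x₆ }, S }

Trace:
Seed the family with 𝒜 together with ∅ and S: { ∅, { x₃ }, { x₁, x₂, x₄ }, { x₁, x₃, x₅ }, { x₁, x₂, x₄, x₅ }, S }.
Pass 1: 6 new —
  { x₃, x₆ }  = complement { x₁, x₂, x₄, x₅ }
  { x₂, x₄, x₆ }  = complement { x₁, x₃, x₅ }
  { x₃, x₅, x₆ }  = complement { x₁, x₂, x₄ }
  { x₁, x₂, x₃, x₄ }  = { x₃ } ∪ { x₁, x₂, x₄ }
  { x₁, x₂, x₃, x₄, x₅ }  = { x₃ } ∪ { x₁, x₂, x₄, x₅ }
  { x₁, x₂, x₄, x₅, x₆ }  = complement { x₃ }
  — 12 sets.
Pass 2. New:
  { x₆ }  = complement { x₁, x₂, x₃, x₄, x₅ }
  { x₅, x₆ }  = complement { x₁, x₂, x₃, x₄ }
  { x₁, x₂, x₄, x₆ }  = { x₂, x₄, x₆ } ∪ { x₁, x₂, x₄ }
  { x₁, x₃, x₅, x₆ }  = { x₁, x₃, x₅ } ∪ { x₃, x₆ }
  { x₂, x₃, x₄, x₆ }  = { x₂, x₄, x₆ } ∪ { x₃ }
  { x₁, x₂, x₃, x₄, x₆ }  = { x₂, x₄, x₆ } ∪ { x₁, x₂, x₃, x₄ }
  { x₂, x₃, x₄, x₅, x₆ }  = { x₂, x₄, x₆ } ∪ { x₃, x₅, x₆ }
  — 19 sets.
Pass 3: 6 new —
  { x₁ }  = complement { x₂, x₃, x₄, x₅, x₆ }
  { x₅ }  = complement { x₁, x₂, x₃, x₄, x₆ }
  { x₁, x₅ }  = complement { x₂, x₃, x₄, x₆ }
  { x₂, x₄ }  = complement { x₁, x₃, x₅, x₆ }
  { x₃, x₅ }  = complement { x₁, x₂, x₄, x₆ }
  { x₂, x₄, x₅, x₆ }  = { x₂, x₄, x₆ } ∪ { x₅, x₆ }
  — 25 sets.
Pass 4: +7 →
  { x₁, x₃ }  = complement { x₂, x₄, x₅, x₆ }
  { x₁, x₆ }  = { x₆ } ∪ { x₁ }
  { x₁, x₃, x₆ }  = { x₃, x₆ } ∪ { x₁ }
  { x₁, x₅, x₆ }  = { x₅, x₆ } ∪ { x₁, x₅ }
  { x₂, x₃, x₄ }  = { x₃ } ∪ { x₂, x₄ }
  { x₂, x₄, x₅ }  = { x₅ } ∪ { x₂, x₄ }
  { x₂, x₃, x₄, x₅ }  = { x₃, x₅ } ∪ { x₂, x₄ }
  — 32 sets.
Pass 5 adds nothing — fixpoint reached.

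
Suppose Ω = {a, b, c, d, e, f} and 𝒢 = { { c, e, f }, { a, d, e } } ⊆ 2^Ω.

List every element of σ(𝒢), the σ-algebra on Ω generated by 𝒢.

σ(𝒢) (16 sets): { ∅, { b }, { e }, { a, d }, { b, e }, { c, f }, { a, b, d }, { a, d, e }, { b, c, f }, { c, e, f }, { a, b, d, e }, { a, c, d, f }, { b, c, e, f }, { a, b, c, d, f }, { a, c, d, e, f }, Ω }

Trace:
Take S₀ = 𝒢 ∪ {∅, Ω} = { ∅, { a, d, e }, { c, e, f }, Ω }.
Pass 1: +3 →
  { a, b, d }  = ᶜ of { c, e, f }
  { b, c, f }  = ᶜ of { a, d, e }
  { a, c, d, e, f }  = { a, d, e } ∪ { c, e, f }
Pass 2: +4 →
  { b }  = ᶜ of { a, c, d, e, f }
  { a, b, d, e }  = { a, d, e } ∪ { a, b, d }
  { b, c, e, f }  = { c, e, f } ∪ { b, c, f }
  { a, b, c, d, f }  = { b, c, f } ∪ { a, b, d }
Pass 3: 3 new —
  { e }  = ᶜ of { a, b, c, d, f }
  { a, d }  = ᶜ of { b, c, e, f }
  { c, f }  = ᶜ of { a, b, d, e }
Pass 4 adds 2:
  { b, e }  = { b } ∪ { e }
  { a, c, d, f }  = { a, d } ∪ { c, f }
Pass 5: already closed under ᶜ and ∪.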